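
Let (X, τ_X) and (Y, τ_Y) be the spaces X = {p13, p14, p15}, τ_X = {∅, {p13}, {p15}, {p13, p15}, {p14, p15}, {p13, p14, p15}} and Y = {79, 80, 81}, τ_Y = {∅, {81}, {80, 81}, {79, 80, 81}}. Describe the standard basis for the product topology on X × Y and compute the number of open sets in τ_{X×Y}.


Basis B = {∅ × ∅, {p13} × {81}, {p15} × {81}, {p13} × {80, 81}, {p13, p15} × {81}, {p14, p15} × {81}, {p15} × {80, 81}, {p13} × {79, 80, 81}, {p13, p14, p15} × {81}, {p15} × {79, 80, 81}, {p13, p15} × {80, 81}, {p14, p15} × {80, 81}, {p13, p15} × {79, 80, 81}, {p13, p14, p15} × {80, 81}, {p14, p15} × {79, 80, 81}, {p13, p14, p15} × {79, 80, 81}}; |τ_{X×Y}| = 40.

Enumerate products U × V with U ∈ τ_X, V ∈ τ_Y (deduplicated):
  ∅ × ∅ = {} (∅)
  {p13} × {81} = {(p13,81)}
  {p15} × {81} = {(p15,81)}
  {p13} × {80, 81} = {(p13,80), (p13,81)}
  {p13, p15} × {81} = {(p13,81), (p15,81)}
  {p14, p15} × {81} = {(p14,81), (p15,81)}
  {p15} × {80, 81} = {(p15,80), (p15,81)}
  {p13} × {79, 80, 81} = {(p13,79), (p13,80), (p13,81)}
  {p13, p14, p15} × {81} = {(p13,81), (p14,81), (p15,81)}
  {p15} × {79, 80, 81} = {(p15,79), (p15,80), (p15,81)}
  {p13, p15} × {80, 81} = {(p13,80), (p13,81), (p15,80), (p15,81)}
  {p14, p15} × {80, 81} = {(p14,80), (p14,81), (p15,80), (p15,81)}
  {p13, p15} × {79, 80, 81} = {(p13,79), (p13,80), (p13,81), (p15,79), (p15,80), (p15,81)}
  {p13, p14, p15} × {80, 81} = {(p13,80), (p13,81), (p14,80), (p14,81), (p15,80), (p15,81)}
  {p14, p15} × {79, 80, 81} = {(p14,79), (p14,80), (p14,81), (p15,79), (p15,80), (p15,81)}
  {p13, p14, p15} × {79, 80, 81} = {(p13,79), (p13,80), (p13,81), (p14,79), (p14,80), (p14,81), (p15,79), (p15,80), (p15,81)}
These 16 distinct sets form the basis B.
Close under arbitrary unions to get τ_{X×Y}; counting gives |τ_{X×Y}| = 40.


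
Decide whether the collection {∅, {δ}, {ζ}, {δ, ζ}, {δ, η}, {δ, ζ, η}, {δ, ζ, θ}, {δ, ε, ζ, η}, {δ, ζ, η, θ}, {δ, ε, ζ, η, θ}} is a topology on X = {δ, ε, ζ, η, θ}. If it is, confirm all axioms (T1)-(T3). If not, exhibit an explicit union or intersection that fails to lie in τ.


τ IS a topology on X.

Axiom (T1): ∅ ∈ τ? Yes; X ∈ τ? Yes.
Axiom (T2/T3): check pairwise unions and intersections of members of τ.
All pairwise intersections and unions checked — each lies in τ. Therefore τ satisfies (T1), (T2), (T3): it IS a topology on X.


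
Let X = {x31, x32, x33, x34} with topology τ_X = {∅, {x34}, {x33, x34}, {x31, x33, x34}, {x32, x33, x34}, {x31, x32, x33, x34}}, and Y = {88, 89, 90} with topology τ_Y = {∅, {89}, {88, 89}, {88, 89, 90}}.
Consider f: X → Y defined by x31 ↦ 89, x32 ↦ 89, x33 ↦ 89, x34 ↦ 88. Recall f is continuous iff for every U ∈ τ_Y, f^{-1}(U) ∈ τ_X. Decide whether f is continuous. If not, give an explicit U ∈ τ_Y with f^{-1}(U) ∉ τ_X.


f is NOT continuous.

Compute f^{-1}(U) for each U ∈ τ_Y:
  U = ∅: f^{-1}(U) = ∅ ∈ τ_X ✓.
  U = {89}: f^{-1}(U) = {x31, x32, x33} ∉ τ_X ✗.
  U = {88, 89}: f^{-1}(U) = {x31, x32, x33, x34} ∈ τ_X ✓.
  U = {88, 89, 90}: f^{-1}(U) = {x31, x32, x33, x34} ∈ τ_X ✓.
Found U = {89} with f^{-1}(U) = {x31, x32, x33} not in τ_X. Therefore f is NOT continuous.


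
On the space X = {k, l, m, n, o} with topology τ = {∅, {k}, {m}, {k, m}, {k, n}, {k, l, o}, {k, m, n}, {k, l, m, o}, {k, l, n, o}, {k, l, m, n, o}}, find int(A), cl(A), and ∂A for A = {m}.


int(A) = {m}, cl(A) = {m}, ∂A = ∅.

Closed sets in (X, τ) are complements of opens:
  closed(X, τ) = {∅, {m}, {n}, {l, o}, {m, n}, {l, m, o}, {l, n, o}, {k, l, n, o}, {l, m, n, o}, {k, l, m, n, o}}.
int(A) = ⋃ {U ∈ τ : U ⊆ A}. Opens contained in A: ∅, {m}.
Taking the union of these: int(A) = {m}.
cl(A) = ⋂ {C closed : A ⊆ C}. Closed sets containing A: {m}, {m, n}, {l, m, o}, {l, m, n, o}, {k, l, m, n, o}.
Intersecting these: cl(A) = {m}.
∂A = cl(A) ∖ int(A) = {m} ∖ {m} = ∅.


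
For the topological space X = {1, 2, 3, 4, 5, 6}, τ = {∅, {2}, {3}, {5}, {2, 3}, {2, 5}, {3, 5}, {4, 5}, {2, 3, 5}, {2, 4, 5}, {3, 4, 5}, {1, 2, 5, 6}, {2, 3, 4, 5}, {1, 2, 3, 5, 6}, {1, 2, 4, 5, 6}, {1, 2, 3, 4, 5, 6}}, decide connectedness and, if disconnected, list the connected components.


(X, τ) is disconnected; components = [{3}, {1, 2, 4, 5, 6}].

Find clopen sets (U ∈ τ with X ∖ U ∈ τ):
  U = ∅, X ∖ U = {1, 2, 3, 4, 5, 6} — both open, so U is clopen.
  U = {3}, X ∖ U = {1, 2, 4, 5, 6} — both open, so U is clopen.
  U = {1, 2, 4, 5, 6}, X ∖ U = {3} — both open, so U is clopen.
  U = {1, 2, 3, 4, 5, 6}, X ∖ U = ∅ — both open, so U is clopen.
Nontrivial clopen(s) exist: e.g. {3}. So (X, τ) is disconnected.
Compute connected components by grouping points that agree on all clopens:
  component: {3}
  component: {1, 2, 4, 5, 6}


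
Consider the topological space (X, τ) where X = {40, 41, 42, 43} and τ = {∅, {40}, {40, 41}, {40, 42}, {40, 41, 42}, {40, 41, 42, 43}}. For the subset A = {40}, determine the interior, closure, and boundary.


int(A) = {40}, cl(A) = {40, 41, 42, 43}, ∂A = {41, 42, 43}.

Closed sets in (X, τ) are complements of opens:
  closed(X, τ) = {∅, {43}, {41, 43}, {42, 43}, {41, 42, 43}, {40, 41, 42, 43}}.
int(A) = ⋃ {U ∈ τ : U ⊆ A}. Opens contained in A: ∅, {40}.
Taking the union of these: int(A) = {40}.
cl(A) = ⋂ {C closed : A ⊆ C}. Closed sets containing A: {40, 41, 42, 43}.
Intersecting these: cl(A) = {40, 41, 42, 43}.
∂A = cl(A) ∖ int(A) = {40, 41, 42, 43} ∖ {40} = {41, 42, 43}.


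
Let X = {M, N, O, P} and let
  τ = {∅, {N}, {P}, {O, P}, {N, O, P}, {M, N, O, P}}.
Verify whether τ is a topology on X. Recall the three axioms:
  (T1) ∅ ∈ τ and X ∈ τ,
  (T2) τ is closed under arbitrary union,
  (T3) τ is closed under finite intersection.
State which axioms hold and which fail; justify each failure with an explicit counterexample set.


τ is NOT a topology on X.

Axiom (T1): ∅ ∈ τ? Yes; X ∈ τ? Yes.
Axiom (T2/T3): check pairwise unions and intersections of members of τ.
Counterexample for (T2): {N} ∪ {P} = {N, P} ∉ τ. Therefore τ is NOT a topology.


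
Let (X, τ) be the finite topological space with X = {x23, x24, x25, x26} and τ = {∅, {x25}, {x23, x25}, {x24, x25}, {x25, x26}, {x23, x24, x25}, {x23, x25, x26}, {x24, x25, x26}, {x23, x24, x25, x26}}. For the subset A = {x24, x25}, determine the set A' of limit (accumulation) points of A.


A' = {x23, x24, x26}

For each x ∈ X, list the open sets U ∈ τ with x ∈ U, then check whether U ∩ (A ∖ {x}) ≠ ∅ for every such U.
  x = x23: opens ∋ x are {x23, x25}, {x23, x24, x25}, {x23, x25, x26}, {x23, x24, x25, x26}; each meets A ∖ {x23}, so x IS a limit point.
  x = x24: opens ∋ x are {x24, x25}, {x23, x24, x25}, {x24, x25, x26}, {x23, x24, x25, x26}; each meets A ∖ {x24}, so x IS a limit point.
  x = x25: open {x25} ∋ x has {x25} ∩ (A ∖ {x25}) = ∅, so x is NOT a limit point.
  x = x26: opens ∋ x are {x25, x26}, {x23, x25, x26}, {x24, x25, x26}, {x23, x24, x25, x26}; each meets A ∖ {x26}, so x IS a limit point.
Collecting: A' = {x23, x24, x26}.


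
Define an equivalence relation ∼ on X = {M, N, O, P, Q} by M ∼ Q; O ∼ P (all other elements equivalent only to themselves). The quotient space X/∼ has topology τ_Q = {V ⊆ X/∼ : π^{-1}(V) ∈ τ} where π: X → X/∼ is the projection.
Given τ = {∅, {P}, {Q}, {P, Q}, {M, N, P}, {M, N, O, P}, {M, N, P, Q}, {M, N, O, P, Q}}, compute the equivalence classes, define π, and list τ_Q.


X/∼ = {[M=Q], [N], [O=P]}; |τ_Q| = 2.

Equivalence classes: [M=Q], [N], [O=P].
Quotient map π: X → X/∼ sends M ↦ [M=Q], N ↦ [N], O ↦ [O=P], P ↦ [O=P], Q ↦ [M=Q].
For each subset V ⊆ X/∼, compute π^{-1}(V) ⊆ X and check whether π^{-1}(V) ∈ τ. V is open in τ_Q iff π^{-1}(V) ∈ τ.
  V = {}: π^{-1}(V) = ∅ ∈ τ ✓.
  V = {[M=Q]}: π^{-1}(V) = {M, Q} ∉ τ ✗.
  V = {[N]}: π^{-1}(V) = {N} ∉ τ ✗.
  V = {[M=Q], [N]}: π^{-1}(V) = {M, N, Q} ∉ τ ✗.
  V = {[O=P]}: π^{-1}(V) = {O, P} ∉ τ ✗.
  V = {[M=Q], [O=P]}: π^{-1}(V) = {M, O, P, Q} ∉ τ ✗.
  V = {[N], [O=P]}: π^{-1}(V) = {N, O, P} ∉ τ ✗.
  V = {[M=Q], [N], [O=P]}: π^{-1}(V) = {M, N, O, P, Q} ∈ τ ✓.
Open sets in the quotient: τ_Q = {{}, {[M=Q], [N], [O=P]}} (2 elements).


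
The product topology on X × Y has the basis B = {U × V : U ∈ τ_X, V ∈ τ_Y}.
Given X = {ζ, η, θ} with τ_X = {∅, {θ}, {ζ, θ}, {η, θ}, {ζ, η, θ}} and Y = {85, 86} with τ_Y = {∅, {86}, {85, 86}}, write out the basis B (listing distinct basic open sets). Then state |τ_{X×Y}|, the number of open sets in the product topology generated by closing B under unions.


Basis B = {∅ × ∅, {θ} × {86}, {ζ, θ} × {86}, {η, θ} × {86}, {θ} × {85, 86}, {ζ, η, θ} × {86}, {ζ, θ} × {85, 86}, {η, θ} × {85, 86}, {ζ, η, θ} × {85, 86}}; |τ_{X×Y}| = 14.

Enumerate products U × V with U ∈ τ_X, V ∈ τ_Y (deduplicated):
  ∅ × ∅ = {} (∅)
  {θ} × {86} = {(θ,86)}
  {ζ, θ} × {86} = {(ζ,86), (θ,86)}
  {η, θ} × {86} = {(η,86), (θ,86)}
  {θ} × {85, 86} = {(θ,85), (θ,86)}
  {ζ, η, θ} × {86} = {(ζ,86), (η,86), (θ,86)}
  {ζ, θ} × {85, 86} = {(ζ,85), (ζ,86), (θ,85), (θ,86)}
  {η, θ} × {85, 86} = {(η,85), (η,86), (θ,85), (θ,86)}
  {ζ, η, θ} × {85, 86} = {(ζ,85), (ζ,86), (η,85), (η,86), (θ,85), (θ,86)}
These 9 distinct sets form the basis B.
Close under arbitrary unions to get τ_{X×Y}; counting gives |τ_{X×Y}| = 14.


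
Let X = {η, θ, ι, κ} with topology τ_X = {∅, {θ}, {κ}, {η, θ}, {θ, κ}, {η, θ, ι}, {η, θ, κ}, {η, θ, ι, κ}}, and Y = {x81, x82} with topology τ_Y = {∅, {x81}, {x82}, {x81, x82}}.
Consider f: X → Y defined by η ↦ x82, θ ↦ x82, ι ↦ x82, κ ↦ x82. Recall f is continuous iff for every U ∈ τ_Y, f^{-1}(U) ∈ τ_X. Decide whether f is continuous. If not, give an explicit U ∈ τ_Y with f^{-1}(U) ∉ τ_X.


f IS continuous.

Compute f^{-1}(U) for each U ∈ τ_Y:
  U = ∅: f^{-1}(U) = ∅ ∈ τ_X ✓.
  U = {x81}: f^{-1}(U) = ∅ ∈ τ_X ✓.
  U = {x82}: f^{-1}(U) = {η, θ, ι, κ} ∈ τ_X ✓.
  U = {x81, x82}: f^{-1}(U) = {η, θ, ι, κ} ∈ τ_X ✓.
Every preimage lies in τ_X, so f IS continuous.


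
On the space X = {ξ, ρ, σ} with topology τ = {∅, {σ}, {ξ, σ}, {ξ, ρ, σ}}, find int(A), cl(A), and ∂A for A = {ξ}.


int(A) = ∅, cl(A) = {ξ, ρ}, ∂A = {ξ, ρ}.

Closed sets in (X, τ) are complements of opens:
  closed(X, τ) = {∅, {ρ}, {ξ, ρ}, {ξ, ρ, σ}}.
int(A) = ⋃ {U ∈ τ : U ⊆ A}. Opens contained in A: ∅.
Taking the union of these: int(A) = ∅.
cl(A) = ⋂ {C closed : A ⊆ C}. Closed sets containing A: {ξ, ρ}, {ξ, ρ, σ}.
Intersecting these: cl(A) = {ξ, ρ}.
∂A = cl(A) ∖ int(A) = {ξ, ρ} ∖ ∅ = {ξ, ρ}.


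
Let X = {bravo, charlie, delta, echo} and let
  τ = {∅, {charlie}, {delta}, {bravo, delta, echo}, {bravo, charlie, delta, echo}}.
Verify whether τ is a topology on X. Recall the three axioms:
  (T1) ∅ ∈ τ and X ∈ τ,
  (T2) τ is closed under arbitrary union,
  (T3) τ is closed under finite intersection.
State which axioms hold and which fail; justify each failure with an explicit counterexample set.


τ is NOT a topology on X.

Axiom (T1): ∅ ∈ τ? Yes; X ∈ τ? Yes.
Axiom (T2/T3): check pairwise unions and intersections of members of τ.
Counterexample for (T2): {charlie} ∪ {delta} = {charlie, delta} ∉ τ. Therefore τ is NOT a topology.


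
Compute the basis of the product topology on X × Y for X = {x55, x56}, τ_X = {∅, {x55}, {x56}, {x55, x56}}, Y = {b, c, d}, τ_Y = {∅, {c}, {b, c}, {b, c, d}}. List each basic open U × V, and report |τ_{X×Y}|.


Basis B = {∅ × ∅, {x55} × {c}, {x56} × {c}, {x55} × {b, c}, {x55, x56} × {c}, {x56} × {b, c}, {x55} × {b, c, d}, {x56} × {b, c, d}, {x55, x56} × {b, c}, {x55, x56} × {b, c, d}}; |τ_{X×Y}| = 16.

Enumerate products U × V with U ∈ τ_X, V ∈ τ_Y (deduplicated):
  ∅ × ∅ = {} (∅)
  {x55} × {c} = {(x55,c)}
  {x56} × {c} = {(x56,c)}
  {x55} × {b, c} = {(x55,b), (x55,c)}
  {x55, x56} × {c} = {(x55,c), (x56,c)}
  {x56} × {b, c} = {(x56,b), (x56,c)}
  {x55} × {b, c, d} = {(x55,b), (x55,c), (x55,d)}
  {x56} × {b, c, d} = {(x56,b), (x56,c), (x56,d)}
  {x55, x56} × {b, c} = {(x55,b), (x55,c), (x56,b), (x56,c)}
  {x55, x56} × {b, c, d} = {(x55,b), (x55,c), (x55,d), (x56,b), (x56,c), (x56,d)}
These 10 distinct sets form the basis B.
Close under arbitrary unions to get τ_{X×Y}; counting gives |τ_{X×Y}| = 16.


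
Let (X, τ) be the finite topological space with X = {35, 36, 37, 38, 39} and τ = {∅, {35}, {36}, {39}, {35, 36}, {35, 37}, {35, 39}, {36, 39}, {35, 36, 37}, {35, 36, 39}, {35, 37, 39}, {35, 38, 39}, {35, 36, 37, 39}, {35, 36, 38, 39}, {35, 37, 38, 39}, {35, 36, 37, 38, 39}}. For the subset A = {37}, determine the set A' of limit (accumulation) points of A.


A' = ∅

For each x ∈ X, list the open sets U ∈ τ with x ∈ U, then check whether U ∩ (A ∖ {x}) ≠ ∅ for every such U.
  x = 35: open {35} ∋ x has {35} ∩ (A ∖ {35}) = ∅, so x is NOT a limit point.
  x = 36: open {36} ∋ x has {36} ∩ (A ∖ {36}) = ∅, so x is NOT a limit point.
  x = 37: open {35, 37} ∋ x has {35, 37} ∩ (A ∖ {37}) = ∅, so x is NOT a limit point.
  x = 38: open {35, 38, 39} ∋ x has {35, 38, 39} ∩ (A ∖ {38}) = ∅, so x is NOT a limit point.
  x = 39: open {39} ∋ x has {39} ∩ (A ∖ {39}) = ∅, so x is NOT a limit point.
Collecting: A' = ∅.


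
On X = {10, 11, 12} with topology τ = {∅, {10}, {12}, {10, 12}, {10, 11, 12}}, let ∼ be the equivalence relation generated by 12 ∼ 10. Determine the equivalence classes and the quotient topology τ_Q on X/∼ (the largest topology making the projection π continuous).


X/∼ = {[10=12], [11]}; |τ_Q| = 3.

Equivalence classes: [10=12], [11].
Quotient map π: X → X/∼ sends 10 ↦ [10=12], 11 ↦ [11], 12 ↦ [10=12].
For each subset V ⊆ X/∼, compute π^{-1}(V) ⊆ X and check whether π^{-1}(V) ∈ τ. V is open in τ_Q iff π^{-1}(V) ∈ τ.
  V = {}: π^{-1}(V) = ∅ ∈ τ ✓.
  V = {[10=12]}: π^{-1}(V) = {10, 12} ∈ τ ✓.
  V = {[11]}: π^{-1}(V) = {11} ∉ τ ✗.
  V = {[10=12], [11]}: π^{-1}(V) = {10, 11, 12} ∈ τ ✓.
Open sets in the quotient: τ_Q = {{}, {[10=12]}, {[10=12], [11]}} (3 elements).


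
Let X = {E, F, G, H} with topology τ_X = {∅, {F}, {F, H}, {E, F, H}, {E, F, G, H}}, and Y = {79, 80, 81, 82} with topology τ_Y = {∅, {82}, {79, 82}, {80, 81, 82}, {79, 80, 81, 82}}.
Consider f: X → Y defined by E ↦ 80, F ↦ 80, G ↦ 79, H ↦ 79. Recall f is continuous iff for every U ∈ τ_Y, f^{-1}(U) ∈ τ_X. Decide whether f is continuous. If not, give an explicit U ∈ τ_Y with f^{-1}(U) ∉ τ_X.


f is NOT continuous.

Compute f^{-1}(U) for each U ∈ τ_Y:
  U = ∅: f^{-1}(U) = ∅ ∈ τ_X ✓.
  U = {82}: f^{-1}(U) = ∅ ∈ τ_X ✓.
  U = {79, 82}: f^{-1}(U) = {G, H} ∉ τ_X ✗.
  U = {80, 81, 82}: f^{-1}(U) = {E, F} ∉ τ_X ✗.
  U = {79, 80, 81, 82}: f^{-1}(U) = {E, F, G, H} ∈ τ_X ✓.
Found U = {79, 82} with f^{-1}(U) = {G, H} not in τ_X. Therefore f is NOT continuous.


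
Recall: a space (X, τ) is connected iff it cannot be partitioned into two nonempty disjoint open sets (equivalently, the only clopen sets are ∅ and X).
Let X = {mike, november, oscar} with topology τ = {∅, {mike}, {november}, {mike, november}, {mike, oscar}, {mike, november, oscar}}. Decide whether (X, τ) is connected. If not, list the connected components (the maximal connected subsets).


(X, τ) is disconnected; components = [{november}, {mike, oscar}].

Find clopen sets (U ∈ τ with X ∖ U ∈ τ):
  U = ∅, X ∖ U = {mike, november, oscar} — both open, so U is clopen.
  U = {november}, X ∖ U = {mike, oscar} — both open, so U is clopen.
  U = {mike, oscar}, X ∖ U = {november} — both open, so U is clopen.
  U = {mike, november, oscar}, X ∖ U = ∅ — both open, so U is clopen.
Nontrivial clopen(s) exist: e.g. {mike, oscar}. So (X, τ) is disconnected.
Compute connected components by grouping points that agree on all clopens:
  component: {november}
  component: {mike, oscar}


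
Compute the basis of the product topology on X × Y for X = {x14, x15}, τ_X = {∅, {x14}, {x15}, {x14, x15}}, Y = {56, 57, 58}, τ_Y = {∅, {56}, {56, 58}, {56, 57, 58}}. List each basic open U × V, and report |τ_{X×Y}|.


Basis B = {∅ × ∅, {x14} × {56}, {x15} × {56}, {x14} × {56, 58}, {x14, x15} × {56}, {x15} × {56, 58}, {x14} × {56, 57, 58}, {x15} × {56, 57, 58}, {x14, x15} × {56, 58}, {x14, x15} × {56, 57, 58}}; |τ_{X×Y}| = 16.

Enumerate products U × V with U ∈ τ_X, V ∈ τ_Y (deduplicated):
  ∅ × ∅ = {} (∅)
  {x14} × {56} = {(x14,56)}
  {x15} × {56} = {(x15,56)}
  {x14} × {56, 58} = {(x14,56), (x14,58)}
  {x14, x15} × {56} = {(x14,56), (x15,56)}
  {x15} × {56, 58} = {(x15,56), (x15,58)}
  {x14} × {56, 57, 58} = {(x14,56), (x14,57), (x14,58)}
  {x15} × {56, 57, 58} = {(x15,56), (x15,57), (x15,58)}
  {x14, x15} × {56, 58} = {(x14,56), (x14,58), (x15,56), (x15,58)}
  {x14, x15} × {56, 57, 58} = {(x14,56), (x14,57), (x14,58), (x15,56), (x15,57), (x15,58)}
These 10 distinct sets form the basis B.
Close under arbitrary unions to get τ_{X×Y}; counting gives |τ_{X×Y}| = 16.


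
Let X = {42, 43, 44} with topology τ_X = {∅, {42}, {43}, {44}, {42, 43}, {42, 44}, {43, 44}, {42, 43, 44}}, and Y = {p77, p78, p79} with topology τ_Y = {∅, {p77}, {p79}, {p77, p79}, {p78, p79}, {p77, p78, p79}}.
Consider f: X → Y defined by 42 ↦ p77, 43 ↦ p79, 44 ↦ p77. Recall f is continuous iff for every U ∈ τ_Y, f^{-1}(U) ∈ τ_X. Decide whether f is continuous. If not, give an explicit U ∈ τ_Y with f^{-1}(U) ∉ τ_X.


f IS continuous.

Compute f^{-1}(U) for each U ∈ τ_Y:
  U = ∅: f^{-1}(U) = ∅ ∈ τ_X ✓.
  U = {p77}: f^{-1}(U) = {42, 44} ∈ τ_X ✓.
  U = {p79}: f^{-1}(U) = {43} ∈ τ_X ✓.
  U = {p77, p79}: f^{-1}(U) = {42, 43, 44} ∈ τ_X ✓.
  U = {p78, p79}: f^{-1}(U) = {43} ∈ τ_X ✓.
  U = {p77, p78, p79}: f^{-1}(U) = {42, 43, 44} ∈ τ_X ✓.
Every preimage lies in τ_X, so f IS continuous.


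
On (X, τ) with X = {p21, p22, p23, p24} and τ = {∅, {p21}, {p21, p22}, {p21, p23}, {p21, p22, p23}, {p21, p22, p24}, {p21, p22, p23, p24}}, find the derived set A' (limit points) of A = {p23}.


A' = ∅

For each x ∈ X, list the open sets U ∈ τ with x ∈ U, then check whether U ∩ (A ∖ {x}) ≠ ∅ for every such U.
  x = p21: open {p21} ∋ x has {p21} ∩ (A ∖ {p21}) = ∅, so x is NOT a limit point.
  x = p22: open {p21, p22} ∋ x has {p21, p22} ∩ (A ∖ {p22}) = ∅, so x is NOT a limit point.
  x = p23: open {p21, p23} ∋ x has {p21, p23} ∩ (A ∖ {p23}) = ∅, so x is NOT a limit point.
  x = p24: open {p21, p22, p24} ∋ x has {p21, p22, p24} ∩ (A ∖ {p24}) = ∅, so x is NOT a limit point.
Collecting: A' = ∅.


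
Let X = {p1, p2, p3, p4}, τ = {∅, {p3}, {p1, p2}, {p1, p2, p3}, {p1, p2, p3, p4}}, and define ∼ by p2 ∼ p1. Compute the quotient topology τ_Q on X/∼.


X/∼ = {[p1=p2], [p3], [p4]}; |τ_Q| = 5.

Equivalence classes: [p1=p2], [p3], [p4].
Quotient map π: X → X/∼ sends p1 ↦ [p1=p2], p2 ↦ [p1=p2], p3 ↦ [p3], p4 ↦ [p4].
For each subset V ⊆ X/∼, compute π^{-1}(V) ⊆ X and check whether π^{-1}(V) ∈ τ. V is open in τ_Q iff π^{-1}(V) ∈ τ.
  V = {}: π^{-1}(V) = ∅ ∈ τ ✓.
  V = {[p1=p2]}: π^{-1}(V) = {p1, p2} ∈ τ ✓.
  V = {[p3]}: π^{-1}(V) = {p3} ∈ τ ✓.
  V = {[p1=p2], [p3]}: π^{-1}(V) = {p1, p2, p3} ∈ τ ✓.
  V = {[p4]}: π^{-1}(V) = {p4} ∉ τ ✗.
  V = {[p1=p2], [p4]}: π^{-1}(V) = {p1, p2, p4} ∉ τ ✗.
  V = {[p3], [p4]}: π^{-1}(V) = {p3, p4} ∉ τ ✗.
  V = {[p1=p2], [p3], [p4]}: π^{-1}(V) = {p1, p2, p3, p4} ∈ τ ✓.
Open sets in the quotient: τ_Q = {{}, {[p1=p2]}, {[p3]}, {[p1=p2], [p3]}, {[p1=p2], [p3], [p4]}} (5 elements).


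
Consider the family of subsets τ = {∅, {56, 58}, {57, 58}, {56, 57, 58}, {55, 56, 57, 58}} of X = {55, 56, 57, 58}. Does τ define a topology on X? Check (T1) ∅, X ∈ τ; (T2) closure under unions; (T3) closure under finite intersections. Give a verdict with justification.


τ is NOT a topology on X.

Axiom (T1): ∅ ∈ τ? Yes; X ∈ τ? Yes.
Axiom (T2/T3): check pairwise unions and intersections of members of τ.
Counterexample for (T3): {56, 58} ∩ {57, 58} = {58} ∉ τ. Therefore τ is NOT a topology.


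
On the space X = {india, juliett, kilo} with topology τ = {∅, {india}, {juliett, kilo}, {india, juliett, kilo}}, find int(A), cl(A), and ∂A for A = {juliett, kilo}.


int(A) = {juliett, kilo}, cl(A) = {juliett, kilo}, ∂A = ∅.

Closed sets in (X, τ) are complements of opens:
  closed(X, τ) = {∅, {india}, {juliett, kilo}, {india, juliett, kilo}}.
int(A) = ⋃ {U ∈ τ : U ⊆ A}. Opens contained in A: ∅, {juliett, kilo}.
Taking the union of these: int(A) = {juliett, kilo}.
cl(A) = ⋂ {C closed : A ⊆ C}. Closed sets containing A: {juliett, kilo}, {india, juliett, kilo}.
Intersecting these: cl(A) = {juliett, kilo}.
∂A = cl(A) ∖ int(A) = {juliett, kilo} ∖ {juliett, kilo} = ∅.


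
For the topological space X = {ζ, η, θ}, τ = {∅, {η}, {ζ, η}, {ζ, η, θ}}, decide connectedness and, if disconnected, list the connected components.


(X, τ) is connected.

Find clopen sets (U ∈ τ with X ∖ U ∈ τ):
  U = ∅, X ∖ U = {ζ, η, θ} — both open, so U is clopen.
  U = {ζ, η, θ}, X ∖ U = ∅ — both open, so U is clopen.
Only trivial clopens (∅ and X) exist, so (X, τ) is connected.
Compute connected components by grouping points that agree on all clopens:
  component: {ζ, η, θ}


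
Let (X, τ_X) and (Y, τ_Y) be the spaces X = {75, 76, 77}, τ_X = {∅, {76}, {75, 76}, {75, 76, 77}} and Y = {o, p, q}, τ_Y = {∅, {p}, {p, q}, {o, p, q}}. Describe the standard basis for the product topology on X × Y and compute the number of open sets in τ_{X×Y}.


Basis B = {∅ × ∅, {76} × {p}, {75, 76} × {p}, {76} × {p, q}, {75, 76, 77} × {p}, {76} × {o, p, q}, {75, 76} × {p, q}, {75, 76} × {o, p, q}, {75, 76, 77} × {p, q}, {75, 76, 77} × {o, p, q}}; |τ_{X×Y}| = 20.

Enumerate products U × V with U ∈ τ_X, V ∈ τ_Y (deduplicated):
  ∅ × ∅ = {} (∅)
  {76} × {p} = {(76,p)}
  {75, 76} × {p} = {(75,p), (76,p)}
  {76} × {p, q} = {(76,p), (76,q)}
  {75, 76, 77} × {p} = {(75,p), (76,p), (77,p)}
  {76} × {o, p, q} = {(76,o), (76,p), (76,q)}
  {75, 76} × {p, q} = {(75,p), (75,q), (76,p), (76,q)}
  {75, 76} × {o, p, q} = {(75,o), (75,p), (75,q), (76,o), (76,p), (76,q)}
  {75, 76, 77} × {p, q} = {(75,p), (75,q), (76,p), (76,q), (77,p), (77,q)}
  {75, 76, 77} × {o, p, q} = {(75,o), (75,p), (75,q), (76,o), (76,p), (76,q), (77,o), (77,p), (77,q)}
These 10 distinct sets form the basis B.
Close under arbitrary unions to get τ_{X×Y}; counting gives |τ_{X×Y}| = 20.


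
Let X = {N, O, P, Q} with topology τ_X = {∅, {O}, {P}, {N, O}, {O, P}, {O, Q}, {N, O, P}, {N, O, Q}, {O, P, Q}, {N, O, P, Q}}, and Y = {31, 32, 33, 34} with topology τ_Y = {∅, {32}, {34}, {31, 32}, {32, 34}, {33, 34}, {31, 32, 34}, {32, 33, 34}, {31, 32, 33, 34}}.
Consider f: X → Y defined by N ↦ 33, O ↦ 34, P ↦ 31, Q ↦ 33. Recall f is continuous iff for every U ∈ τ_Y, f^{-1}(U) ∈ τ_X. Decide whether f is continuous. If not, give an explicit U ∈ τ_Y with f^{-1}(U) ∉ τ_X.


f IS continuous.

Compute f^{-1}(U) for each U ∈ τ_Y:
  U = ∅: f^{-1}(U) = ∅ ∈ τ_X ✓.
  U = {32}: f^{-1}(U) = ∅ ∈ τ_X ✓.
  U = {34}: f^{-1}(U) = {O} ∈ τ_X ✓.
  U = {31, 32}: f^{-1}(U) = {P} ∈ τ_X ✓.
  U = {32, 34}: f^{-1}(U) = {O} ∈ τ_X ✓.
  U = {33, 34}: f^{-1}(U) = {N, O, Q} ∈ τ_X ✓.
  U = {31, 32, 34}: f^{-1}(U) = {O, P} ∈ τ_X ✓.
  U = {32, 33, 34}: f^{-1}(U) = {N, O, Q} ∈ τ_X ✓.
  U = {31, 32, 33, 34}: f^{-1}(U) = {N, O, P, Q} ∈ τ_X ✓.
Every preimage lies in τ_X, so f IS continuous.


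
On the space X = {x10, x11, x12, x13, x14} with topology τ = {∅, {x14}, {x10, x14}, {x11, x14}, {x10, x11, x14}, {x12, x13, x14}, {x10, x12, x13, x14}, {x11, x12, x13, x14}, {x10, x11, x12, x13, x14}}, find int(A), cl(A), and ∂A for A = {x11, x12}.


int(A) = ∅, cl(A) = {x11, x12, x13}, ∂A = {x11, x12, x13}.

Closed sets in (X, τ) are complements of opens:
  closed(X, τ) = {∅, {x10}, {x11}, {x10, x11}, {x12, x13}, {x10, x12, x13}, {x11, x12, x13}, {x10, x11, x12, x13}, {x10, x11, x12, x13, x14}}.
int(A) = ⋃ {U ∈ τ : U ⊆ A}. Opens contained in A: ∅.
Taking the union of these: int(A) = ∅.
cl(A) = ⋂ {C closed : A ⊆ C}. Closed sets containing A: {x11, x12, x13}, {x10, x11, x12, x13}, {x10, x11, x12, x13, x14}.
Intersecting these: cl(A) = {x11, x12, x13}.
∂A = cl(A) ∖ int(A) = {x11, x12, x13} ∖ ∅ = {x11, x12, x13}.


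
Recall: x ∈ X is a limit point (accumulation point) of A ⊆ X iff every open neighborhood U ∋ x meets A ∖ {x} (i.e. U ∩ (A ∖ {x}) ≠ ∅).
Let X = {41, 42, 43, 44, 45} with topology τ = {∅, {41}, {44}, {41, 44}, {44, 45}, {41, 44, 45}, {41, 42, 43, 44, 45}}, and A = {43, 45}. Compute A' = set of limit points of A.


A' = {42, 43}

For each x ∈ X, list the open sets U ∈ τ with x ∈ U, then check whether U ∩ (A ∖ {x}) ≠ ∅ for every such U.
  x = 41: open {41} ∋ x has {41} ∩ (A ∖ {41}) = ∅, so x is NOT a limit point.
  x = 42: opens ∋ x are {41, 42, 43, 44, 45}; each meets A ∖ {42}, so x IS a limit point.
  x = 43: opens ∋ x are {41, 42, 43, 44, 45}; each meets A ∖ {43}, so x IS a limit point.
  x = 44: open {44} ∋ x has {44} ∩ (A ∖ {44}) = ∅, so x is NOT a limit point.
  x = 45: open {44, 45} ∋ x has {44, 45} ∩ (A ∖ {45}) = ∅, so x is NOT a limit point.
Collecting: A' = {42, 43}.


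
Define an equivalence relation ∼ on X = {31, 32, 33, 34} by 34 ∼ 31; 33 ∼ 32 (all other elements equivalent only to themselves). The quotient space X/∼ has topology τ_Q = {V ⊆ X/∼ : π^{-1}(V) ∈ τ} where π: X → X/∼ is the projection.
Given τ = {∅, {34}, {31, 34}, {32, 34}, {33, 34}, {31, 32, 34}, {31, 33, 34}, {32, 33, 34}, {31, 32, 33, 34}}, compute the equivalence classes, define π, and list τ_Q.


X/∼ = {[31=34], [32=33]}; |τ_Q| = 3.

Equivalence classes: [31=34], [32=33].
Quotient map π: X → X/∼ sends 31 ↦ [31=34], 32 ↦ [32=33], 33 ↦ [32=33], 34 ↦ [31=34].
For each subset V ⊆ X/∼, compute π^{-1}(V) ⊆ X and check whether π^{-1}(V) ∈ τ. V is open in τ_Q iff π^{-1}(V) ∈ τ.
  V = {}: π^{-1}(V) = ∅ ∈ τ ✓.
  V = {[31=34]}: π^{-1}(V) = {31, 34} ∈ τ ✓.
  V = {[32=33]}: π^{-1}(V) = {32, 33} ∉ τ ✗.
  V = {[31=34], [32=33]}: π^{-1}(V) = {31, 32, 33, 34} ∈ τ ✓.
Open sets in the quotient: τ_Q = {{}, {[31=34]}, {[31=34], [32=33]}} (3 elements).


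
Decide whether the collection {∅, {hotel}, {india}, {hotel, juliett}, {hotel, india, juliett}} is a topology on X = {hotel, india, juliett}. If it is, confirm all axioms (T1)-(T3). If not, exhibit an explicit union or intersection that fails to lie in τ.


τ is NOT a topology on X.

Axiom (T1): ∅ ∈ τ? Yes; X ∈ τ? Yes.
Axiom (T2/T3): check pairwise unions and intersections of members of τ.
Counterexample for (T2): {hotel} ∪ {india} = {hotel, india} ∉ τ. Therefore τ is NOT a topology.


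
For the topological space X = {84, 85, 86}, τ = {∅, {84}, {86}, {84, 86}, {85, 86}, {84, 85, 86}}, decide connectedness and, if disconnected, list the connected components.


(X, τ) is disconnected; components = [{84}, {85, 86}].

Find clopen sets (U ∈ τ with X ∖ U ∈ τ):
  U = ∅, X ∖ U = {84, 85, 86} — both open, so U is clopen.
  U = {84}, X ∖ U = {85, 86} — both open, so U is clopen.
  U = {85, 86}, X ∖ U = {84} — both open, so U is clopen.
  U = {84, 85, 86}, X ∖ U = ∅ — both open, so U is clopen.
Nontrivial clopen(s) exist: e.g. {84}. So (X, τ) is disconnected.
Compute connected components by grouping points that agree on all clopens:
  component: {84}
  component: {85, 86}


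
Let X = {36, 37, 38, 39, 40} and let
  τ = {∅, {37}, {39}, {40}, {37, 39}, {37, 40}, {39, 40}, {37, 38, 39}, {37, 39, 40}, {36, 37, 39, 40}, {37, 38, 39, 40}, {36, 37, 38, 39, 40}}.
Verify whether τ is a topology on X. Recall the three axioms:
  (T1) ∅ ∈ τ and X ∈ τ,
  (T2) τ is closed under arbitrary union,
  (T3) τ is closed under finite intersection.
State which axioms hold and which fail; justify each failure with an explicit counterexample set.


τ IS a topology on X.

Axiom (T1): ∅ ∈ τ? Yes; X ∈ τ? Yes.
Axiom (T2/T3): check pairwise unions and intersections of members of τ.
All pairwise intersections and unions checked — each lies in τ. Therefore τ satisfies (T1), (T2), (T3): it IS a topology on X.


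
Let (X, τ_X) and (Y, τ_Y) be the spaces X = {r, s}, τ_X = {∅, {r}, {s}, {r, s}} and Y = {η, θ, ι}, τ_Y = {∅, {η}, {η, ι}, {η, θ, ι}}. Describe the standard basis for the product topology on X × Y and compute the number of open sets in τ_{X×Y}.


Basis B = {∅ × ∅, {r} × {η}, {s} × {η}, {r} × {η, ι}, {r, s} × {η}, {s} × {η, ι}, {r} × {η, θ, ι}, {s} × {η, θ, ι}, {r, s} × {η, ι}, {r, s} × {η, θ, ι}}; |τ_{X×Y}| = 16.

Enumerate products U × V with U ∈ τ_X, V ∈ τ_Y (deduplicated):
  ∅ × ∅ = {} (∅)
  {r} × {η} = {(r,η)}
  {s} × {η} = {(s,η)}
  {r} × {η, ι} = {(r,η), (r,ι)}
  {r, s} × {η} = {(r,η), (s,η)}
  {s} × {η, ι} = {(s,η), (s,ι)}
  {r} × {η, θ, ι} = {(r,η), (r,θ), (r,ι)}
  {s} × {η, θ, ι} = {(s,η), (s,θ), (s,ι)}
  {r, s} × {η, ι} = {(r,η), (r,ι), (s,η), (s,ι)}
  {r, s} × {η, θ, ι} = {(r,η), (r,θ), (r,ι), (s,η), (s,θ), (s,ι)}
These 10 distinct sets form the basis B.
Close under arbitrary unions to get τ_{X×Y}; counting gives |τ_{X×Y}| = 16.


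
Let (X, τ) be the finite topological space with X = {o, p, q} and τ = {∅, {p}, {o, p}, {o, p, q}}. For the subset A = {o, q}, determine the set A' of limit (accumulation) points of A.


A' = {q}

For each x ∈ X, list the open sets U ∈ τ with x ∈ U, then check whether U ∩ (A ∖ {x}) ≠ ∅ for every such U.
  x = o: open {o, p} ∋ x has {o, p} ∩ (A ∖ {o}) = ∅, so x is NOT a limit point.
  x = p: open {p} ∋ x has {p} ∩ (A ∖ {p}) = ∅, so x is NOT a limit point.
  x = q: opens ∋ x are {o, p, q}; each meets A ∖ {q}, so x IS a limit point.
Collecting: A' = {q}.


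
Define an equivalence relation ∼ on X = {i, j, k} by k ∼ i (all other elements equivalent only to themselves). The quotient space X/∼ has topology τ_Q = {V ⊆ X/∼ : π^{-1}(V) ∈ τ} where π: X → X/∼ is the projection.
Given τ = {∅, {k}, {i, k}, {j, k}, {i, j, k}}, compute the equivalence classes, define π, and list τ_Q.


X/∼ = {[i=k], [j]}; |τ_Q| = 3.

Equivalence classes: [i=k], [j].
Quotient map π: X → X/∼ sends i ↦ [i=k], j ↦ [j], k ↦ [i=k].
For each subset V ⊆ X/∼, compute π^{-1}(V) ⊆ X and check whether π^{-1}(V) ∈ τ. V is open in τ_Q iff π^{-1}(V) ∈ τ.
  V = {}: π^{-1}(V) = ∅ ∈ τ ✓.
  V = {[i=k]}: π^{-1}(V) = {i, k} ∈ τ ✓.
  V = {[j]}: π^{-1}(V) = {j} ∉ τ ✗.
  V = {[i=k], [j]}: π^{-1}(V) = {i, j, k} ∈ τ ✓.
Open sets in the quotient: τ_Q = {{}, {[i=k]}, {[i=k], [j]}} (3 elements).


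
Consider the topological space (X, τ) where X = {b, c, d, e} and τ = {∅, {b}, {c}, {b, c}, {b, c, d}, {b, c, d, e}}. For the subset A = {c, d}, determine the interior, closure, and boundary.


int(A) = {c}, cl(A) = {c, d, e}, ∂A = {d, e}.

Closed sets in (X, τ) are complements of opens:
  closed(X, τ) = {∅, {e}, {d, e}, {b, d, e}, {c, d, e}, {b, c, d, e}}.
int(A) = ⋃ {U ∈ τ : U ⊆ A}. Opens contained in A: ∅, {c}.
Taking the union of these: int(A) = {c}.
cl(A) = ⋂ {C closed : A ⊆ C}. Closed sets containing A: {c, d, e}, {b, c, d, e}.
Intersecting these: cl(A) = {c, d, e}.
∂A = cl(A) ∖ int(A) = {c, d, e} ∖ {c} = {d, e}.


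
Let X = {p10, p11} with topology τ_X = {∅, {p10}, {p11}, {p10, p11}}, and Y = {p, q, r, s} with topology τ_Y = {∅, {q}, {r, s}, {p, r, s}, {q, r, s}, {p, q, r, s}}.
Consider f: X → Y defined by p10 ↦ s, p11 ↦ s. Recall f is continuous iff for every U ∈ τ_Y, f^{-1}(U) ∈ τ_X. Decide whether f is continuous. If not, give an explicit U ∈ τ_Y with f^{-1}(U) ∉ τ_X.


f IS continuous.

Compute f^{-1}(U) for each U ∈ τ_Y:
  U = ∅: f^{-1}(U) = ∅ ∈ τ_X ✓.
  U = {q}: f^{-1}(U) = ∅ ∈ τ_X ✓.
  U = {r, s}: f^{-1}(U) = {p10, p11} ∈ τ_X ✓.
  U = {p, r, s}: f^{-1}(U) = {p10, p11} ∈ τ_X ✓.
  U = {q, r, s}: f^{-1}(U) = {p10, p11} ∈ τ_X ✓.
  U = {p, q, r, s}: f^{-1}(U) = {p10, p11} ∈ τ_X ✓.
Every preimage lies in τ_X, so f IS continuous.


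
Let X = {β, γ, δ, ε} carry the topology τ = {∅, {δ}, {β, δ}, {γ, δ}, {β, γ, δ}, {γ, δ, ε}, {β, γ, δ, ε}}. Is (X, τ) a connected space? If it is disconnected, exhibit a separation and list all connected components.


(X, τ) is connected.

Find clopen sets (U ∈ τ with X ∖ U ∈ τ):
  U = ∅, X ∖ U = {β, γ, δ, ε} — both open, so U is clopen.
  U = {β, γ, δ, ε}, X ∖ U = ∅ — both open, so U is clopen.
Only trivial clopens (∅ and X) exist, so (X, τ) is connected.
Compute connected components by grouping points that agree on all clopens:
  component: {β, γ, δ, ε}


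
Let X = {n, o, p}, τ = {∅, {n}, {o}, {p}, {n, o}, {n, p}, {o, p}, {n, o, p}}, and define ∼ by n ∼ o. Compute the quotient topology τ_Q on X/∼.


X/∼ = {[n=o], [p]}; |τ_Q| = 4.

Equivalence classes: [n=o], [p].
Quotient map π: X → X/∼ sends n ↦ [n=o], o ↦ [n=o], p ↦ [p].
For each subset V ⊆ X/∼, compute π^{-1}(V) ⊆ X and check whether π^{-1}(V) ∈ τ. V is open in τ_Q iff π^{-1}(V) ∈ τ.
  V = {}: π^{-1}(V) = ∅ ∈ τ ✓.
  V = {[n=o]}: π^{-1}(V) = {n, o} ∈ τ ✓.
  V = {[p]}: π^{-1}(V) = {p} ∈ τ ✓.
  V = {[n=o], [p]}: π^{-1}(V) = {n, o, p} ∈ τ ✓.
Open sets in the quotient: τ_Q = {{}, {[n=o]}, {[p]}, {[n=o], [p]}} (4 elements).


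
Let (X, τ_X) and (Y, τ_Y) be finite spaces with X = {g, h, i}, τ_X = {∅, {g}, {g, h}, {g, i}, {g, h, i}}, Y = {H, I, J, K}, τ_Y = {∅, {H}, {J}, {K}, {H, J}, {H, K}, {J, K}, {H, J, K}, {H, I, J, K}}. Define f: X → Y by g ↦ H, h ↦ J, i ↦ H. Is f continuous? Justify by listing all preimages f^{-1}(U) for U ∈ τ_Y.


f is NOT continuous.

Compute f^{-1}(U) for each U ∈ τ_Y:
  U = ∅: f^{-1}(U) = ∅ ∈ τ_X ✓.
  U = {H}: f^{-1}(U) = {g, i} ∈ τ_X ✓.
  U = {J}: f^{-1}(U) = {h} ∉ τ_X ✗.
  U = {K}: f^{-1}(U) = ∅ ∈ τ_X ✓.
  U = {H, J}: f^{-1}(U) = {g, h, i} ∈ τ_X ✓.
  U = {H, K}: f^{-1}(U) = {g, i} ∈ τ_X ✓.
  U = {J, K}: f^{-1}(U) = {h} ∉ τ_X ✗.
  U = {H, J, K}: f^{-1}(U) = {g, h, i} ∈ τ_X ✓.
  U = {H, I, J, K}: f^{-1}(U) = {g, h, i} ∈ τ_X ✓.
Found U = {J} with f^{-1}(U) = {h} not in τ_X. Therefore f is NOT continuous.


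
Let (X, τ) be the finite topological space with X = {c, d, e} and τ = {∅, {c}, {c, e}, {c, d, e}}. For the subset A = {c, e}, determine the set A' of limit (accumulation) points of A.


A' = {d, e}

For each x ∈ X, list the open sets U ∈ τ with x ∈ U, then check whether U ∩ (A ∖ {x}) ≠ ∅ for every such U.
  x = c: open {c} ∋ x has {c} ∩ (A ∖ {c}) = ∅, so x is NOT a limit point.
  x = d: opens ∋ x are {c, d, e}; each meets A ∖ {d}, so x IS a limit point.
  x = e: opens ∋ x are {c, e}, {c, d, e}; each meets A ∖ {e}, so x IS a limit point.
Collecting: A' = {d, e}.


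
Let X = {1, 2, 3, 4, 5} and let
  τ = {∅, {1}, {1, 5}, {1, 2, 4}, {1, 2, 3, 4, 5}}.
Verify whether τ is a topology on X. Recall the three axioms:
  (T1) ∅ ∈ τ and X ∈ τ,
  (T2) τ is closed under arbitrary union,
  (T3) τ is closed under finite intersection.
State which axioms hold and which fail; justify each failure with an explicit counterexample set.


τ is NOT a topology on X.

Axiom (T1): ∅ ∈ τ? Yes; X ∈ τ? Yes.
Axiom (T2/T3): check pairwise unions and intersections of members of τ.
Counterexample for (T2): {1, 5} ∪ {1, 2, 4} = {1, 2, 4, 5} ∉ τ. Therefore τ is NOT a topology.


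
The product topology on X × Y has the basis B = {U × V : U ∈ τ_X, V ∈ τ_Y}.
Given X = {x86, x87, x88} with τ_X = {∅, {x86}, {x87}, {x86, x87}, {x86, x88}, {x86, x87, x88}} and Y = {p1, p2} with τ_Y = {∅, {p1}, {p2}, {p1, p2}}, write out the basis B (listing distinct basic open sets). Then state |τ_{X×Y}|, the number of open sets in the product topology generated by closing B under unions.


Basis B = {∅ × ∅, {x86} × {p1}, {x86} × {p2}, {x87} × {p1}, {x87} × {p2}, {x86} × {p1, p2}, {x86, x87} × {p1}, {x86, x88} × {p1}, {x86, x87} × {p2}, {x86, x88} × {p2}, {x87} × {p1, p2}, {x86, x87, x88} × {p1}, {x86, x87, x88} × {p2}, {x86, x87} × {p1, p2}, {x86, x88} × {p1, p2}, {x86, x87, x88} × {p1, p2}}; |τ_{X×Y}| = 36.

Enumerate products U × V with U ∈ τ_X, V ∈ τ_Y (deduplicated):
  ∅ × ∅ = {} (∅)
  {x86} × {p1} = {(x86,p1)}
  {x86} × {p2} = {(x86,p2)}
  {x87} × {p1} = {(x87,p1)}
  {x87} × {p2} = {(x87,p2)}
  {x86} × {p1, p2} = {(x86,p1), (x86,p2)}
  {x86, x87} × {p1} = {(x86,p1), (x87,p1)}
  {x86, x88} × {p1} = {(x86,p1), (x88,p1)}
  {x86, x87} × {p2} = {(x86,p2), (x87,p2)}
  {x86, x88} × {p2} = {(x86,p2), (x88,p2)}
  {x87} × {p1, p2} = {(x87,p1), (x87,p2)}
  {x86, x87, x88} × {p1} = {(x86,p1), (x87,p1), (x88,p1)}
  {x86, x87, x88} × {p2} = {(x86,p2), (x87,p2), (x88,p2)}
  {x86, x87} × {p1, p2} = {(x86,p1), (x86,p2), (x87,p1), (x87,p2)}
  {x86, x88} × {p1, p2} = {(x86,p1), (x86,p2), (x88,p1), (x88,p2)}
  {x86, x87, x88} × {p1, p2} = {(x86,p1), (x86,p2), (x87,p1), (x87,p2), (x88,p1), (x88,p2)}
These 16 distinct sets form the basis B.
Close under arbitrary unions to get τ_{X×Y}; counting gives |τ_{X×Y}| = 36.


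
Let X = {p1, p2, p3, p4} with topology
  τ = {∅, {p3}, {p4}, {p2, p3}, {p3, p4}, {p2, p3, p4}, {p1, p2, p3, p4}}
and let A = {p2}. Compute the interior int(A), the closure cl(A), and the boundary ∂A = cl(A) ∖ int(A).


int(A) = ∅, cl(A) = {p1, p2}, ∂A = {p1, p2}.

Closed sets in (X, τ) are complements of opens:
  closed(X, τ) = {∅, {p1}, {p1, p2}, {p1, p4}, {p1, p2, p3}, {p1, p2, p4}, {p1, p2, p3, p4}}.
int(A) = ⋃ {U ∈ τ : U ⊆ A}. Opens contained in A: ∅.
Taking the union of these: int(A) = ∅.
cl(A) = ⋂ {C closed : A ⊆ C}. Closed sets containing A: {p1, p2}, {p1, p2, p3}, {p1, p2, p4}, {p1, p2, p3, p4}.
Intersecting these: cl(A) = {p1, p2}.
∂A = cl(A) ∖ int(A) = {p1, p2} ∖ ∅ = {p1, p2}.


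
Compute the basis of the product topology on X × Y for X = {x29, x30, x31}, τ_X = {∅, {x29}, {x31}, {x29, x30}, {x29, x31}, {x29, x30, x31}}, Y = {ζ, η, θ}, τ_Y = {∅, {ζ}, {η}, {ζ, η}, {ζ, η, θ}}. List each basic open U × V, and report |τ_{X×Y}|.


Basis B = {∅ × ∅, {x29} × {ζ}, {x29} × {η}, {x31} × {ζ}, {x31} × {η}, {x29} × {ζ, η}, {x29, x30} × {ζ}, {x29, x31} × {ζ}, {x29, x30} × {η}, {x29, x31} × {η}, {x31} × {ζ, η}, {x29} × {ζ, η, θ}, {x29, x30, x31} × {ζ}, {x29, x30, x31} × {η}, {x31} × {ζ, η, θ}, {x29, x30} × {ζ, η}, {x29, x31} × {ζ, η}, {x29, x30} × {ζ, η, θ}, {x29, x31} × {ζ, η, θ}, {x29, x30, x31} × {ζ, η}, {x29, x30, x31} × {ζ, η, θ}}; |τ_{X×Y}| = 70.

Enumerate products U × V with U ∈ τ_X, V ∈ τ_Y (deduplicated):
  ∅ × ∅ = {} (∅)
  {x29} × {ζ} = {(x29,ζ)}
  {x29} × {η} = {(x29,η)}
  {x31} × {ζ} = {(x31,ζ)}
  {x31} × {η} = {(x31,η)}
  {x29} × {ζ, η} = {(x29,ζ), (x29,η)}
  {x29, x30} × {ζ} = {(x29,ζ), (x30,ζ)}
  {x29, x31} × {ζ} = {(x29,ζ), (x31,ζ)}
  {x29, x30} × {η} = {(x29,η), (x30,η)}
  {x29, x31} × {η} = {(x29,η), (x31,η)}
  {x31} × {ζ, η} = {(x31,ζ), (x31,η)}
  {x29} × {ζ, η, θ} = {(x29,ζ), (x29,η), (x29,θ)}
  {x29, x30, x31} × {ζ} = {(x29,ζ), (x30,ζ), (x31,ζ)}
  {x29, x30, x31} × {η} = {(x29,η), (x30,η), (x31,η)}
  {x31} × {ζ, η, θ} = {(x31,ζ), (x31,η), (x31,θ)}
  {x29, x30} × {ζ, η} = {(x29,ζ), (x29,η), (x30,ζ), (x30,η)}
  {x29, x31} × {ζ, η} = {(x29,ζ), (x29,η), (x31,ζ), (x31,η)}
  {x29, x30} × {ζ, η, θ} = {(x29,ζ), (x29,η), (x29,θ), (x30,ζ), (x30,η), (x30,θ)}
  {x29, x31} × {ζ, η, θ} = {(x29,ζ), (x29,η), (x29,θ), (x31,ζ), (x31,η), (x31,θ)}
  {x29, x30, x31} × {ζ, η} = {(x29,ζ), (x29,η), (x30,ζ), (x30,η), (x31,ζ), (x31,η)}
  {x29, x30, x31} × {ζ, η, θ} = {(x29,ζ), (x29,η), (x29,θ), (x30,ζ), (x30,η), (x30,θ), (x31,ζ), (x31,η), (x31,θ)}
These 21 distinct sets form the basis B.
Close under arbitrary unions to get τ_{X×Y}; counting gives |τ_{X×Y}| = 70.
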